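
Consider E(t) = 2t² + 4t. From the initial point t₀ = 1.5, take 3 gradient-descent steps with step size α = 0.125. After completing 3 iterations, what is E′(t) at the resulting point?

E′(t) = 4t + 4
Step 1: E′(1.5) = 10; t₁ = 1.5 − 0.125·10 = 0.25
Step 2: E′(0.25) = 5; t₂ = 0.25 − 0.125·5 = -0.375
Step 3: E′(-0.375) = 2.5; t₃ = -0.375 − 0.125·2.5 = -0.6875
E′(t) at (-0.6875) = 1.25

1.25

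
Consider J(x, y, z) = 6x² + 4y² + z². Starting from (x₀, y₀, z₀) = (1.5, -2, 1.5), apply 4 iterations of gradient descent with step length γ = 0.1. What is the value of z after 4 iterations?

∇J = (12x, 8y, 2z)
(x₁, y₁, z₁) = (1.5, -2, 1.5) − 0.1·(18, -16, 3) = (-0.3, -0.4, 1.2)
(x₂, y₂, z₂) = (-0.3, -0.4, 1.2) − 0.1·(-3.6, -3.2, 2.4) = (0.06, -0.08, 0.96)
(x₃, y₃, z₃) = (0.06, -0.08, 0.96) − 0.1·(0.72, -0.64, 1.92) = (-0.012, -0.016, 0.768)
(x₄, y₄, z₄) = (-0.012, -0.016, 0.768) − 0.1·(-0.144, -0.128, 1.536) = (0.0024, -0.0032, 0.6144)
z = 0.6144

0.6144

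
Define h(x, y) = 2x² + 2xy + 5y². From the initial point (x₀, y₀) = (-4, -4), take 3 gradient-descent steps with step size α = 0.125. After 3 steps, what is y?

∇h = (4x + 2y, 2x + 10y)
Step 1: at (-4, -4), ∇h = (-24, -48) → (-4, -4) − 0.125·(-24, -48) = (-1, 2)
Step 2: at (-1, 2), ∇h = (0, 18) → (-1, 2) − 0.125·(0, 18) = (-1, -0.25)
Step 3: at (-1, -0.25), ∇h = (-4.5, -4.5) → (-1, -0.25) − 0.125·(-4.5, -4.5) = (-0.4375, 0.3125)
y = 0.3125

0.3125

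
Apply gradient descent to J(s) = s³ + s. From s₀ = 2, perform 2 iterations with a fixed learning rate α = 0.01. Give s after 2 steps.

1.755093

J′(s) = 3s² + 1
s₁ = 2 − 0.01·13 = 1.87
s₂ = 1.87 − 0.01·11.4907 = 1.755093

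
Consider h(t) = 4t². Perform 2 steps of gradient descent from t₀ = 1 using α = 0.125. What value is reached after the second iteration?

h′(t) = 8t
Step 1: h′(1) = 8; t₁ = 1 − 0.125·8 = 0
Step 2: h′(0) = 0; t₂ = 0 − 0.125·0 = 0

0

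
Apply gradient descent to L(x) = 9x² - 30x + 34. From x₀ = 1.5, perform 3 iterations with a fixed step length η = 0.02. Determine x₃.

1.622976

L′(x) = 18x - 30
Step 1: L′(1.5) = -3; x₁ = 1.5 − 0.02·(-3) = 1.56
Step 2: L′(1.56) = -1.92; x₂ = 1.56 − 0.02·(-1.92) = 1.5984
Step 3: L′(1.5984) = -1.2288; x₃ = 1.5984 − 0.02·(-1.2288) = 1.622976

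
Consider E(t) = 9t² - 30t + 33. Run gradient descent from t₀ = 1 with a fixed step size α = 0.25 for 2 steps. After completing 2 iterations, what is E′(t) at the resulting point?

E′(t) = 18t - 30
t₁ = 1 − 0.25·(-12) = 4
t₂ = 4 − 0.25·42 = -6.5
E′(t) at (-6.5) = -147

-147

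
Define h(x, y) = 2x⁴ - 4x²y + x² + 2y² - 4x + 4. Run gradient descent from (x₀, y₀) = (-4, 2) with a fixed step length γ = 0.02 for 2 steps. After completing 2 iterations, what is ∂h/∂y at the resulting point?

-859.5147628544

∇h = (8x³ - 8xy + 2x - 4, -4x² + 4y)
(x₁, y₁) = (-4, 2) − 0.02·(-460, -56) = (5.2, 3.12)
(x₂, y₂) = (5.2, 3.12) − 0.02·(1001.472, -95.68) = (-14.82944, 5.0336)
∂h/∂y at (-14.82944, 5.0336) = -859.5147628544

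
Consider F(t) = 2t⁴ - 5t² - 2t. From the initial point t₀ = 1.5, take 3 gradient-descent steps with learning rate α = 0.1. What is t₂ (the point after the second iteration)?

1.1

F′(t) = 8t³ - 10t - 2
Step 1: F′(1.5) = 10; t₁ = 1.5 − 0.1·10 = 0.5
Step 2: F′(0.5) = -6; t₂ = 0.5 − 0.1·(-6) = 1.1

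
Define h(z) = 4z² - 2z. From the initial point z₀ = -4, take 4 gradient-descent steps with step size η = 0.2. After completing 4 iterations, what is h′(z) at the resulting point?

h′(z) = 8z - 2
Step 1: h′(-4) = -34; z₁ = -4 − 0.2·(-34) = 2.8
Step 2: h′(2.8) = 20.4; z₂ = 2.8 − 0.2·20.4 = -1.28
Step 3: h′(-1.28) = -12.24; z₃ = -1.28 − 0.2·(-12.24) = 1.168
Step 4: h′(1.168) = 7.344; z₄ = 1.168 − 0.2·7.344 = -0.3008
h′(z) at (-0.3008) = -4.4064

-4.4064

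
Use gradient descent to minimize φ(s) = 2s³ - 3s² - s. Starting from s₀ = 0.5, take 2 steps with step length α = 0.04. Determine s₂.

0.6976

φ′(s) = 6s² - 6s - 1
s₁ = 0.5 − 0.04·(-2.5) = 0.6
s₂ = 0.6 − 0.04·(-2.44) = 0.6976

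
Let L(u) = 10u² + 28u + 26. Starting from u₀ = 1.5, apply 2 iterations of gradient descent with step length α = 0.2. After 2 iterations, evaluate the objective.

L′(u) = 20u + 28
Step 1: L′(1.5) = 58; u₁ = 1.5 − 0.2·58 = -10.1
Step 2: L′(-10.1) = -174; u₂ = -10.1 − 0.2·(-174) = 24.7
L(24.7) = 6818.5

6818.5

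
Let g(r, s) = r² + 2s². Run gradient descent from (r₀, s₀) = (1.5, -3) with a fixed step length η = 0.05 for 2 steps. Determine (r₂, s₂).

∇g = (2r, 4s)
(r₁, s₁) = (1.5, -3) − 0.05·(3, -12) = (1.35, -2.4)
(r₂, s₂) = (1.35, -2.4) − 0.05·(2.7, -9.6) = (1.215, -1.92)

(1.215, -1.92)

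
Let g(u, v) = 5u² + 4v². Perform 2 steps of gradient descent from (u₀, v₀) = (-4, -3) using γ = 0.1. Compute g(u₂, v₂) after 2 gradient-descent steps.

0.0576

∇g = (10u, 8v)
(u₁, v₁) = (-4, -3) − 0.1·(-40, -24) = (0, -0.6)
(u₂, v₂) = (0, -0.6) − 0.1·(0, -4.8) = (0, -0.12)
g(0, -0.12) = 0.0576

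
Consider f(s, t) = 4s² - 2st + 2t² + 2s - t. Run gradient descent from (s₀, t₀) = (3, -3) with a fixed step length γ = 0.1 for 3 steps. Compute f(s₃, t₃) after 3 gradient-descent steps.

∇f = (8s - 2t + 2, -2s + 4t - 1)
(s₁, t₁) = (3, -3) − 0.1·(32, -19) = (-0.2, -1.1)
(s₂, t₂) = (-0.2, -1.1) − 0.1·(2.6, -5) = (-0.46, -0.6)
(s₃, t₃) = (-0.46, -0.6) − 0.1·(-0.48, -2.48) = (-0.412, -0.352)
f(-0.412, -0.352) = 0.164736

0.164736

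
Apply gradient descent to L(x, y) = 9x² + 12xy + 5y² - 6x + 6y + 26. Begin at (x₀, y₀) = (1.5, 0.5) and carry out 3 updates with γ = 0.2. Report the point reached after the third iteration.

(-93.66, -72.404)

∇L = (18x + 12y - 6, 12x + 10y + 6)
(x₁, y₁) = (1.5, 0.5) − 0.2·(27, 29) = (-3.9, -5.3)
(x₂, y₂) = (-3.9, -5.3) − 0.2·(-139.8, -93.8) = (24.06, 13.46)
(x₃, y₃) = (24.06, 13.46) − 0.2·(588.6, 429.32) = (-93.66, -72.404)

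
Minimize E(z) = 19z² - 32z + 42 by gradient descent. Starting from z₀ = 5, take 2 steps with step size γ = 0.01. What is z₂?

E′(z) = 38z - 32
z₁ = 5 − 0.01·158 = 3.42
z₂ = 3.42 − 0.01·97.96 = 2.4404

2.4404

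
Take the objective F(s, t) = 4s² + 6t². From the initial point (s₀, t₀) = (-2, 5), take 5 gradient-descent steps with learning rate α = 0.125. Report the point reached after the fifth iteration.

∇F = (8s, 12t)
Step 1: at (-2, 5), ∇F = (-16, 60) → (-2, 5) − 0.125·(-16, 60) = (0, -2.5)
Step 2: at (0, -2.5), ∇F = (0, -30) → (0, -2.5) − 0.125·(0, -30) = (0, 1.25)
Step 3: at (0, 1.25), ∇F = (0, 15) → (0, 1.25) − 0.125·(0, 15) = (0, -0.625)
Step 4: at (0, -0.625), ∇F = (0, -7.5) → (0, -0.625) − 0.125·(0, -7.5) = (0, 0.3125)
Step 5: at (0, 0.3125), ∇F = (0, 3.75) → (0, 0.3125) − 0.125·(0, 3.75) = (0, -0.15625)

(0, -0.15625)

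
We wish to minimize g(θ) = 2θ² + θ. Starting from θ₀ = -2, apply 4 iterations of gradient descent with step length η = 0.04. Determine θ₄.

-1.12127488

g′(θ) = 4θ + 1
Step 1: g′(-2) = -7; θ₁ = -2 − 0.04·(-7) = -1.72
Step 2: g′(-1.72) = -5.88; θ₂ = -1.72 − 0.04·(-5.88) = -1.4848
Step 3: g′(-1.4848) = -4.9392; θ₃ = -1.4848 − 0.04·(-4.9392) = -1.287232
Step 4: g′(-1.287232) = -4.148928; θ₄ = -1.287232 − 0.04·(-4.148928) = -1.12127488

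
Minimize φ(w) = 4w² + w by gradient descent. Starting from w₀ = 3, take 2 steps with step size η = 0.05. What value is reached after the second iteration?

1

φ′(w) = 8w + 1
Step 1: φ′(3) = 25; w₁ = 3 − 0.05·25 = 1.75
Step 2: φ′(1.75) = 15; w₂ = 1.75 − 0.05·15 = 1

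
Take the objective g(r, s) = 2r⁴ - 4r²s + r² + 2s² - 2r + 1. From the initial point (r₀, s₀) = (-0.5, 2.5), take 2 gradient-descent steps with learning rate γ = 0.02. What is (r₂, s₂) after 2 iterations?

(-0.74721152, 2.165152)

∇g = (8r³ - 8rs + 2r - 2, -4r² + 4s)
Step 1: at (-0.5, 2.5), ∇g = (6, 9) → (-0.5, 2.5) − 0.02·(6, 9) = (-0.62, 2.32)
Step 2: at (-0.62, 2.32), ∇g = (6.360576, 7.7424) → (-0.62, 2.32) − 0.02·(6.360576, 7.7424) = (-0.74721152, 2.165152)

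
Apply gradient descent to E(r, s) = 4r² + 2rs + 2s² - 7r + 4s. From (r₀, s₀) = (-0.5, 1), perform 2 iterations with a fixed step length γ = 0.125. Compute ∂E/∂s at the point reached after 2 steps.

∇E = (8r + 2s - 7, 2r + 4s + 4)
(r₁, s₁) = (-0.5, 1) − 0.125·(-9, 7) = (0.625, 0.125)
(r₂, s₂) = (0.625, 0.125) − 0.125·(-1.75, 5.75) = (0.84375, -0.59375)
∂E/∂s at (0.84375, -0.59375) = 3.3125

3.3125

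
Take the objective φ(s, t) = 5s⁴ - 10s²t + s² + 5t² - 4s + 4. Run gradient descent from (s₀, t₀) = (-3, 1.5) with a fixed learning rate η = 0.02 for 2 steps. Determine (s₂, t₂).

∇φ = (20s³ - 20st + 2s - 4, -10s² + 10t)
Step 1: at (-3, 1.5), ∇φ = (-460, -75) → (-3, 1.5) − 0.02·(-460, -75) = (6.2, 3)
Step 2: at (6.2, 3), ∇φ = (4402.96, -354.4) → (6.2, 3) − 0.02·(4402.96, -354.4) = (-81.8592, 10.088)

(-81.8592, 10.088)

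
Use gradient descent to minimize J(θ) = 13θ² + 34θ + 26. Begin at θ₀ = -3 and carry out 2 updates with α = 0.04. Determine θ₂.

J′(θ) = 26θ + 34
θ₁ = -3 − 0.04·(-44) = -1.24
θ₂ = -1.24 − 0.04·1.76 = -1.3104

-1.3104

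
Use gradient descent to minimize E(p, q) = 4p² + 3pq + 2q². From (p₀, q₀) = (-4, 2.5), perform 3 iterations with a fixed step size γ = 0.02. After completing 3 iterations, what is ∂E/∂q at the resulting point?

1.846076

∇E = (8p + 3q, 3p + 4q)
Step 1: at (-4, 2.5), ∇E = (-24.5, -2) → (-4, 2.5) − 0.02·(-24.5, -2) = (-3.51, 2.54)
Step 2: at (-3.51, 2.54), ∇E = (-20.46, -0.37) → (-3.51, 2.54) − 0.02·(-20.46, -0.37) = (-3.1008, 2.5474)
Step 3: at (-3.1008, 2.5474), ∇E = (-17.1642, 0.8872) → (-3.1008, 2.5474) − 0.02·(-17.1642, 0.8872) = (-2.757516, 2.529656)
∂E/∂q at (-2.757516, 2.529656) = 1.846076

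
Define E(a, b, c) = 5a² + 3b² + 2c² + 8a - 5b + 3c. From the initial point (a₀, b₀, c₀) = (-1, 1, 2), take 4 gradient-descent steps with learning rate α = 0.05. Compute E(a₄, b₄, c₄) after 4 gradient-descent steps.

-3.8651941625

∇E = (10a + 8, 6b - 5, 4c + 3)
Step 1: at (-1, 1, 2), ∇E = (-2, 1, 11) → (-1, 1, 2) − 0.05·(-2, 1, 11) = (-0.9, 0.95, 1.45)
Step 2: at (-0.9, 0.95, 1.45), ∇E = (-1, 0.7, 8.8) → (-0.9, 0.95, 1.45) − 0.05·(-1, 0.7, 8.8) = (-0.85, 0.915, 1.01)
Step 3: at (-0.85, 0.915, 1.01), ∇E = (-0.5, 0.49, 7.04) → (-0.85, 0.915, 1.01) − 0.05·(-0.5, 0.49, 7.04) = (-0.825, 0.8905, 0.658)
Step 4: at (-0.825, 0.8905, 0.658), ∇E = (-0.25, 0.343, 5.632) → (-0.825, 0.8905, 0.658) − 0.05·(-0.25, 0.343, 5.632) = (-0.8125, 0.87335, 0.3764)
E(-0.8125, 0.87335, 0.3764) = -3.8651941625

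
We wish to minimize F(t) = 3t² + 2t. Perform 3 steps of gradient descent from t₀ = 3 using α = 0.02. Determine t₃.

1.93824

F′(t) = 6t + 2
Step 1: F′(3) = 20; t₁ = 3 − 0.02·20 = 2.6
Step 2: F′(2.6) = 17.6; t₂ = 2.6 − 0.02·17.6 = 2.248
Step 3: F′(2.248) = 15.488; t₃ = 2.248 − 0.02·15.488 = 1.93824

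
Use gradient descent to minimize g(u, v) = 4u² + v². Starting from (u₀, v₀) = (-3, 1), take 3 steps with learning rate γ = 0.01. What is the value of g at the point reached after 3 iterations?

∇g = (8u, 2v)
(u₁, v₁) = (-3, 1) − 0.01·(-24, 2) = (-2.76, 0.98)
(u₂, v₂) = (-2.76, 0.98) − 0.01·(-22.08, 1.96) = (-2.5392, 0.9604)
(u₃, v₃) = (-2.5392, 0.9604) − 0.01·(-20.3136, 1.9208) = (-2.336064, 0.941192)
g(-2.336064, 0.941192) = 22.714622429248

22.714622429248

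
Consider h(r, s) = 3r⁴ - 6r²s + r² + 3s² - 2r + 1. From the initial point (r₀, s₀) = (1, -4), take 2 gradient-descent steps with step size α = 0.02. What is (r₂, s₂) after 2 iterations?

∇h = (12r³ - 12rs + 2r - 2, -6r² + 6s)
(r₁, s₁) = (1, -4) − 0.02·(60, -30) = (-0.2, -3.4)
(r₂, s₂) = (-0.2, -3.4) − 0.02·(-10.656, -20.64) = (0.01312, -2.9872)

(0.01312, -2.9872)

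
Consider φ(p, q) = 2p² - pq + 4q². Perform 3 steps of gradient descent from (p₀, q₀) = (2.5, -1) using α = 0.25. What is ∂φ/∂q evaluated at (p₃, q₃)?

14.734375

∇φ = (4p - q, -p + 8q)
Step 1: at (2.5, -1), ∇φ = (11, -10.5) → (2.5, -1) − 0.25·(11, -10.5) = (-0.25, 1.625)
Step 2: at (-0.25, 1.625), ∇φ = (-2.625, 13.25) → (-0.25, 1.625) − 0.25·(-2.625, 13.25) = (0.40625, -1.6875)
Step 3: at (0.40625, -1.6875), ∇φ = (3.3125, -13.90625) → (0.40625, -1.6875) − 0.25·(3.3125, -13.90625) = (-0.421875, 1.7890625)
∂φ/∂q at (-0.421875, 1.7890625) = 14.734375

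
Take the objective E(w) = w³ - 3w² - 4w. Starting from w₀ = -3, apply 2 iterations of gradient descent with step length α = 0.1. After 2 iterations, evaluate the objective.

E′(w) = 3w² - 6w - 4
Step 1: E′(-3) = 41; w₁ = -3 − 0.1·41 = -7.1
Step 2: E′(-7.1) = 189.83; w₂ = -7.1 − 0.1·189.83 = -26.083
E(-26.083) = -19681.498580787

-19681.498580787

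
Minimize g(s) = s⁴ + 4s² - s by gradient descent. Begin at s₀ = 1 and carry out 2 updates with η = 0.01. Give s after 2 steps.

g′(s) = 4s³ + 8s - 1
s₁ = 1 − 0.01·11 = 0.89
s₂ = 0.89 − 0.01·8.939876 = 0.80060124

0.80060124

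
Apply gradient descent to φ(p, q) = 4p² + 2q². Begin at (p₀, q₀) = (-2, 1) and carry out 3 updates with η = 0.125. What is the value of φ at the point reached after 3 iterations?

∇φ = (8p, 4q)
(p₁, q₁) = (-2, 1) − 0.125·(-16, 4) = (0, 0.5)
(p₂, q₂) = (0, 0.5) − 0.125·(0, 2) = (0, 0.25)
(p₃, q₃) = (0, 0.25) − 0.125·(0, 1) = (0, 0.125)
φ(0, 0.125) = 0.03125

0.03125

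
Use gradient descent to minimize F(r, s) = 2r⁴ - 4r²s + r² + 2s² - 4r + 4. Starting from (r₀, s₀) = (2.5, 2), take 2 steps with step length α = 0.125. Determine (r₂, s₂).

∇F = (8r³ - 8rs + 2r - 4, -4r² + 4s)
(r₁, s₁) = (2.5, 2) − 0.125·(86, -17) = (-8.25, 4.125)
(r₂, s₂) = (-8.25, 4.125) − 0.125·(-4240.375, -255.75) = (521.796875, 36.09375)

(521.796875, 36.09375)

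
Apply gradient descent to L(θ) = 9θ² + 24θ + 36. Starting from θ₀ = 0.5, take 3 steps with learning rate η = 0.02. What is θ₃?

L′(θ) = 18θ + 24
θ₁ = 0.5 − 0.02·33 = -0.16
θ₂ = -0.16 − 0.02·21.12 = -0.5824
θ₃ = -0.5824 − 0.02·13.5168 = -0.852736

-0.852736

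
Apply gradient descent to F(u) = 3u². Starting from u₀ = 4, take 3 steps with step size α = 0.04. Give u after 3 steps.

1.755904

F′(u) = 6u
Step 1: F′(4) = 24; u₁ = 4 − 0.04·24 = 3.04
Step 2: F′(3.04) = 18.24; u₂ = 3.04 − 0.04·18.24 = 2.3104
Step 3: F′(2.3104) = 13.8624; u₃ = 2.3104 − 0.04·13.8624 = 1.755904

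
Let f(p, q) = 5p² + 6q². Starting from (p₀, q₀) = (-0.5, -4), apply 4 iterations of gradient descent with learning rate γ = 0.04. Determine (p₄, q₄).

(-0.0648, -0.29246464)

∇f = (10p, 12q)
Step 1: at (-0.5, -4), ∇f = (-5, -48) → (-0.5, -4) − 0.04·(-5, -48) = (-0.3, -2.08)
Step 2: at (-0.3, -2.08), ∇f = (-3, -24.96) → (-0.3, -2.08) − 0.04·(-3, -24.96) = (-0.18, -1.0816)
Step 3: at (-0.18, -1.0816), ∇f = (-1.8, -12.9792) → (-0.18, -1.0816) − 0.04·(-1.8, -12.9792) = (-0.108, -0.562432)
Step 4: at (-0.108, -0.562432), ∇f = (-1.08, -6.749184) → (-0.108, -0.562432) − 0.04·(-1.08, -6.749184) = (-0.0648, -0.29246464)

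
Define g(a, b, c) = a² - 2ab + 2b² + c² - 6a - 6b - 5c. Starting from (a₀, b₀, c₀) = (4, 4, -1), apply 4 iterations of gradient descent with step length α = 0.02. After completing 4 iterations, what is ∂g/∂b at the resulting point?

∇g = (2a - 2b - 6, -2a + 4b - 6, 2c - 5)
Step 1: at (4, 4, -1), ∇g = (-6, 2, -7) → (4, 4, -1) − 0.02·(-6, 2, -7) = (4.12, 3.96, -0.86)
Step 2: at (4.12, 3.96, -0.86), ∇g = (-5.68, 1.6, -6.72) → (4.12, 3.96, -0.86) − 0.02·(-5.68, 1.6, -6.72) = (4.2336, 3.928, -0.7256)
Step 3: at (4.2336, 3.928, -0.7256), ∇g = (-5.3888, 1.2448, -6.4512) → (4.2336, 3.928, -0.7256) − 0.02·(-5.3888, 1.2448, -6.4512) = (4.341376, 3.903104, -0.596576)
Step 4: at (4.341376, 3.903104, -0.596576), ∇g = (-5.123456, 0.929664, -6.193152) → (4.341376, 3.903104, -0.596576) − 0.02·(-5.123456, 0.929664, -6.193152) = (4.44384512, 3.88451072, -0.47271296)
∂g/∂b at (4.44384512, 3.88451072, -0.47271296) = 0.65035264

0.65035264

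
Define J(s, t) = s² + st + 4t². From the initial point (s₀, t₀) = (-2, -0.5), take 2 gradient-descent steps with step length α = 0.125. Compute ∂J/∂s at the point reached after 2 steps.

-2.0390625

∇J = (2s + t, s + 8t)
Step 1: at (-2, -0.5), ∇J = (-4.5, -6) → (-2, -0.5) − 0.125·(-4.5, -6) = (-1.4375, 0.25)
Step 2: at (-1.4375, 0.25), ∇J = (-2.625, 0.5625) → (-1.4375, 0.25) − 0.125·(-2.625, 0.5625) = (-1.109375, 0.1796875)
∂J/∂s at (-1.109375, 0.1796875) = -2.0390625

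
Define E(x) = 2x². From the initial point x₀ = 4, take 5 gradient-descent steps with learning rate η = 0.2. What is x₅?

0.00128

E′(x) = 4x
Step 1: E′(4) = 16; x₁ = 4 − 0.2·16 = 0.8
Step 2: E′(0.8) = 3.2; x₂ = 0.8 − 0.2·3.2 = 0.16
Step 3: E′(0.16) = 0.64; x₃ = 0.16 − 0.2·0.64 = 0.032
Step 4: E′(0.032) = 0.128; x₄ = 0.032 − 0.2·0.128 = 0.0064
Step 5: E′(0.0064) = 0.0256; x₅ = 0.0064 − 0.2·0.0256 = 0.00128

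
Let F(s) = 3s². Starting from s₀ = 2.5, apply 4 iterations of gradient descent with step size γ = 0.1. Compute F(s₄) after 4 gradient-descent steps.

F′(s) = 6s
Step 1: F′(2.5) = 15; s₁ = 2.5 − 0.1·15 = 1
Step 2: F′(1) = 6; s₂ = 1 − 0.1·6 = 0.4
Step 3: F′(0.4) = 2.4; s₃ = 0.4 − 0.1·2.4 = 0.16
Step 4: F′(0.16) = 0.96; s₄ = 0.16 − 0.1·0.96 = 0.064
F(0.064) = 0.012288

0.012288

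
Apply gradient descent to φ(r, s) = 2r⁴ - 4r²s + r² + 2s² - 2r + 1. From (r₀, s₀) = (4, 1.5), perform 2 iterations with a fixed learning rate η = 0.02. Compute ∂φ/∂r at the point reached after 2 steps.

∇φ = (8r³ - 8rs + 2r - 2, -4r² + 4s)
Step 1: at (4, 1.5), ∇φ = (470, -58) → (4, 1.5) − 0.02·(470, -58) = (-5.4, 2.66)
Step 2: at (-5.4, 2.66), ∇φ = (-1157.6, -106) → (-5.4, 2.66) − 0.02·(-1157.6, -106) = (17.752, 4.78)
∂φ/∂r at (17.752, 4.78) = 44108.667224064

44108.667224064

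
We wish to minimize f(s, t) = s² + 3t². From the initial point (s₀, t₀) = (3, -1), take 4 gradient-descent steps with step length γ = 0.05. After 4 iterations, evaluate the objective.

4.04714892

∇f = (2s, 6t)
(s₁, t₁) = (3, -1) − 0.05·(6, -6) = (2.7, -0.7)
(s₂, t₂) = (2.7, -0.7) − 0.05·(5.4, -4.2) = (2.43, -0.49)
(s₃, t₃) = (2.43, -0.49) − 0.05·(4.86, -2.94) = (2.187, -0.343)
(s₄, t₄) = (2.187, -0.343) − 0.05·(4.374, -2.058) = (1.9683, -0.2401)
f(1.9683, -0.2401) = 4.04714892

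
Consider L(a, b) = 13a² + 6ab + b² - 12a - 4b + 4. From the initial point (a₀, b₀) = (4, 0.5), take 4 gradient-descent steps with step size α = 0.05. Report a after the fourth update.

∇L = (26a + 6b - 12, 6a + 2b - 4)
Step 1: at (4, 0.5), ∇L = (95, 21) → (4, 0.5) − 0.05·(95, 21) = (-0.75, -0.55)
Step 2: at (-0.75, -0.55), ∇L = (-34.8, -9.6) → (-0.75, -0.55) − 0.05·(-34.8, -9.6) = (0.99, -0.07)
Step 3: at (0.99, -0.07), ∇L = (13.32, 1.8) → (0.99, -0.07) − 0.05·(13.32, 1.8) = (0.324, -0.16)
Step 4: at (0.324, -0.16), ∇L = (-4.536, -2.376) → (0.324, -0.16) − 0.05·(-4.536, -2.376) = (0.5508, -0.0412)
a = 0.5508

0.5508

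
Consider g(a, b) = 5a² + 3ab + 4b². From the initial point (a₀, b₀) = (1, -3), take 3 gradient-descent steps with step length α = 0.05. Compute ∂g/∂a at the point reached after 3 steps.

3.098375

∇g = (10a + 3b, 3a + 8b)
(a₁, b₁) = (1, -3) − 0.05·(1, -21) = (0.95, -1.95)
(a₂, b₂) = (0.95, -1.95) − 0.05·(3.65, -12.75) = (0.7675, -1.3125)
(a₃, b₃) = (0.7675, -1.3125) − 0.05·(3.7375, -8.1975) = (0.580625, -0.902625)
∂g/∂a at (0.580625, -0.902625) = 3.098375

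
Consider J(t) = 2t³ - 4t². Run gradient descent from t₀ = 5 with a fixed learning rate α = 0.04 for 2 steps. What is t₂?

J′(t) = 6t² - 8t
t₁ = 5 − 0.04·110 = 0.6
t₂ = 0.6 − 0.04·(-2.64) = 0.7056

0.7056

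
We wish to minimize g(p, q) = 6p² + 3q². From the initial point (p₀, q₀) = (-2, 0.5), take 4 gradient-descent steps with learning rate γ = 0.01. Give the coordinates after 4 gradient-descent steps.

(-1.19939072, 0.39037448)

∇g = (12p, 6q)
(p₁, q₁) = (-2, 0.5) − 0.01·(-24, 3) = (-1.76, 0.47)
(p₂, q₂) = (-1.76, 0.47) − 0.01·(-21.12, 2.82) = (-1.5488, 0.4418)
(p₃, q₃) = (-1.5488, 0.4418) − 0.01·(-18.5856, 2.6508) = (-1.362944, 0.415292)
(p₄, q₄) = (-1.362944, 0.415292) − 0.01·(-16.355328, 2.491752) = (-1.19939072, 0.39037448)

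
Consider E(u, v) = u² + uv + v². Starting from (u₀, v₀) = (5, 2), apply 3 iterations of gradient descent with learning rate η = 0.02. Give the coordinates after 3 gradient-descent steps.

∇E = (2u + v, u + 2v)
(u₁, v₁) = (5, 2) − 0.02·(12, 9) = (4.76, 1.82)
(u₂, v₂) = (4.76, 1.82) − 0.02·(11.34, 8.4) = (4.5332, 1.652)
(u₃, v₃) = (4.5332, 1.652) − 0.02·(10.7184, 7.8372) = (4.318832, 1.495256)

(4.318832, 1.495256)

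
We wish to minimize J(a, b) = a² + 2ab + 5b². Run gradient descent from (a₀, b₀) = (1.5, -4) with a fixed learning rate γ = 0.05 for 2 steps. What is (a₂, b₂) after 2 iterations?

∇J = (2a + 2b, 2a + 10b)
Step 1: at (1.5, -4), ∇J = (-5, -37) → (1.5, -4) − 0.05·(-5, -37) = (1.75, -2.15)
Step 2: at (1.75, -2.15), ∇J = (-0.8, -18) → (1.75, -2.15) − 0.05·(-0.8, -18) = (1.79, -1.25)

(1.79, -1.25)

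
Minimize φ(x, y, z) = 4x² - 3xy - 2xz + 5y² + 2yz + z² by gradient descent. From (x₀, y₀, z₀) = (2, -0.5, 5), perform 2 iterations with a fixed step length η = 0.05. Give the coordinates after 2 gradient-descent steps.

∇φ = (8x - 3y - 2z, -3x + 10y + 2z, -2x + 2y + 2z)
Step 1: at (2, -0.5, 5), ∇φ = (7.5, -1, 5) → (2, -0.5, 5) − 0.05·(7.5, -1, 5) = (1.625, -0.45, 4.75)
Step 2: at (1.625, -0.45, 4.75), ∇φ = (4.85, 0.125, 5.35) → (1.625, -0.45, 4.75) − 0.05·(4.85, 0.125, 5.35) = (1.3825, -0.45625, 4.4825)

(1.3825, -0.45625, 4.4825)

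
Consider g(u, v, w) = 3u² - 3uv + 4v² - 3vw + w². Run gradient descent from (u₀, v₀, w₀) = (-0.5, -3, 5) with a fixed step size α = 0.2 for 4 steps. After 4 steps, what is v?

-4.6992

∇g = (6u - 3v, -3u + 8v - 3w, -3v + 2w)
(u₁, v₁, w₁) = (-0.5, -3, 5) − 0.2·(6, -37.5, 19) = (-1.7, 4.5, 1.2)
(u₂, v₂, w₂) = (-1.7, 4.5, 1.2) − 0.2·(-23.7, 37.5, -11.1) = (3.04, -3, 3.42)
(u₃, v₃, w₃) = (3.04, -3, 3.42) − 0.2·(27.24, -43.38, 15.84) = (-2.408, 5.676, 0.252)
(u₄, v₄, w₄) = (-2.408, 5.676, 0.252) − 0.2·(-31.476, 51.876, -16.524) = (3.8872, -4.6992, 3.5568)
v = -4.6992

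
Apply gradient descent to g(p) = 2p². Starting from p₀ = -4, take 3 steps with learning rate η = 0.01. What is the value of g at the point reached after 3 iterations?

g′(p) = 4p
p₁ = -4 − 0.01·(-16) = -3.84
p₂ = -3.84 − 0.01·(-15.36) = -3.6864
p₃ = -3.6864 − 0.01·(-14.7456) = -3.538944
g(-3.538944) = 25.048249270272

25.048249270272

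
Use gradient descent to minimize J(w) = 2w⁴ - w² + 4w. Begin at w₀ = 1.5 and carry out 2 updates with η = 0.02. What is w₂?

J′(w) = 8w³ - 2w + 4
Step 1: J′(1.5) = 28; w₁ = 1.5 − 0.02·28 = 0.94
Step 2: J′(0.94) = 8.764672; w₂ = 0.94 − 0.02·8.764672 = 0.76470656

0.76470656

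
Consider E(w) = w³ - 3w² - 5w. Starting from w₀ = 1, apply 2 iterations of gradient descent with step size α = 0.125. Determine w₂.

E′(w) = 3w² - 6w - 5
Step 1: E′(1) = -8; w₁ = 1 − 0.125·(-8) = 2
Step 2: E′(2) = -5; w₂ = 2 − 0.125·(-5) = 2.625

2.625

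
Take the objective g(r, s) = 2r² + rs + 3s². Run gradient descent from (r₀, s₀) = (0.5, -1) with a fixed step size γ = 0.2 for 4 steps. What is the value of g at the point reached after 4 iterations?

∇g = (4r + s, r + 6s)
(r₁, s₁) = (0.5, -1) − 0.2·(1, -5.5) = (0.3, 0.1)
(r₂, s₂) = (0.3, 0.1) − 0.2·(1.3, 0.9) = (0.04, -0.08)
(r₃, s₃) = (0.04, -0.08) − 0.2·(0.08, -0.44) = (0.024, 0.008)
(r₄, s₄) = (0.024, 0.008) − 0.2·(0.104, 0.072) = (0.0032, -0.0064)
g(0.0032, -0.0064) = 0.00012288

0.00012288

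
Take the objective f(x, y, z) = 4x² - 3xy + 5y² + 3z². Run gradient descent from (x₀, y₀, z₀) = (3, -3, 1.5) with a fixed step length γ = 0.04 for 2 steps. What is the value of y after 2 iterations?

-0.6624

∇f = (8x - 3y, -3x + 10y, 6z)
(x₁, y₁, z₁) = (3, -3, 1.5) − 0.04·(33, -39, 9) = (1.68, -1.44, 1.14)
(x₂, y₂, z₂) = (1.68, -1.44, 1.14) − 0.04·(17.76, -19.44, 6.84) = (0.9696, -0.6624, 0.8664)
y = -0.6624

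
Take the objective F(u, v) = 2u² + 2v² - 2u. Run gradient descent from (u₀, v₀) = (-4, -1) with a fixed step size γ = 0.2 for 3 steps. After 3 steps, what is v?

∇F = (4u - 2, 4v)
(u₁, v₁) = (-4, -1) − 0.2·(-18, -4) = (-0.4, -0.2)
(u₂, v₂) = (-0.4, -0.2) − 0.2·(-3.6, -0.8) = (0.32, -0.04)
(u₃, v₃) = (0.32, -0.04) − 0.2·(-0.72, -0.16) = (0.464, -0.008)
v = -0.008

-0.008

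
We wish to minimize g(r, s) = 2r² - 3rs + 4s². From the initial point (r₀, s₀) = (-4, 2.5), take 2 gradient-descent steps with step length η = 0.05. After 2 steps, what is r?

∇g = (4r - 3s, -3r + 8s)
Step 1: at (-4, 2.5), ∇g = (-23.5, 32) → (-4, 2.5) − 0.05·(-23.5, 32) = (-2.825, 0.9)
Step 2: at (-2.825, 0.9), ∇g = (-14, 15.675) → (-2.825, 0.9) − 0.05·(-14, 15.675) = (-2.125, 0.11625)
r = -2.125

-2.125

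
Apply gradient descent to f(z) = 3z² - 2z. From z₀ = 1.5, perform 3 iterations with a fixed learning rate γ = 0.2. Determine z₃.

0.324

f′(z) = 6z - 2
z₁ = 1.5 − 0.2·7 = 0.1
z₂ = 0.1 − 0.2·(-1.4) = 0.38
z₃ = 0.38 − 0.2·0.28 = 0.324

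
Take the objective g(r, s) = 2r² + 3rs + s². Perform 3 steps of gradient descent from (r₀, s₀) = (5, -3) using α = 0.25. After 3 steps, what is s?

∇g = (4r + 3s, 3r + 2s)
(r₁, s₁) = (5, -3) − 0.25·(11, 9) = (2.25, -5.25)
(r₂, s₂) = (2.25, -5.25) − 0.25·(-6.75, -3.75) = (3.9375, -4.3125)
(r₃, s₃) = (3.9375, -4.3125) − 0.25·(2.8125, 3.1875) = (3.234375, -5.109375)
s = -5.109375

-5.109375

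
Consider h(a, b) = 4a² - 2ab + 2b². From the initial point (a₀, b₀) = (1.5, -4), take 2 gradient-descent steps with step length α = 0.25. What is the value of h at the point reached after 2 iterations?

79.75

∇h = (8a - 2b, -2a + 4b)
Step 1: at (1.5, -4), ∇h = (20, -19) → (1.5, -4) − 0.25·(20, -19) = (-3.5, 0.75)
Step 2: at (-3.5, 0.75), ∇h = (-29.5, 10) → (-3.5, 0.75) − 0.25·(-29.5, 10) = (3.875, -1.75)
h(3.875, -1.75) = 79.75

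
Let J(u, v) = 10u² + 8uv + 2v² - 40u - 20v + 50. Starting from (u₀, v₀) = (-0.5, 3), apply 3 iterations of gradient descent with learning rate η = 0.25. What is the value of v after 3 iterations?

57

∇J = (20u + 8v - 40, 8u + 4v - 20)
Step 1: at (-0.5, 3), ∇J = (-26, -12) → (-0.5, 3) − 0.25·(-26, -12) = (6, 6)
Step 2: at (6, 6), ∇J = (128, 52) → (6, 6) − 0.25·(128, 52) = (-26, -7)
Step 3: at (-26, -7), ∇J = (-616, -256) → (-26, -7) − 0.25·(-616, -256) = (128, 57)
v = 57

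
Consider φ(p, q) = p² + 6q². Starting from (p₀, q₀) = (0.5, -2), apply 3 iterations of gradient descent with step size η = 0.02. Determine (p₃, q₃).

(0.442368, -0.877952)

∇φ = (2p, 12q)
Step 1: at (0.5, -2), ∇φ = (1, -24) → (0.5, -2) − 0.02·(1, -24) = (0.48, -1.52)
Step 2: at (0.48, -1.52), ∇φ = (0.96, -18.24) → (0.48, -1.52) − 0.02·(0.96, -18.24) = (0.4608, -1.1552)
Step 3: at (0.4608, -1.1552), ∇φ = (0.9216, -13.8624) → (0.4608, -1.1552) − 0.02·(0.9216, -13.8624) = (0.442368, -0.877952)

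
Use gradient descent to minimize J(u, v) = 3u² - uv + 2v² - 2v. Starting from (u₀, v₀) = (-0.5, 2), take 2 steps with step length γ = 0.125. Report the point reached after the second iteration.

∇J = (6u - v, -u + 4v - 2)
(u₁, v₁) = (-0.5, 2) − 0.125·(-5, 6.5) = (0.125, 1.1875)
(u₂, v₂) = (0.125, 1.1875) − 0.125·(-0.4375, 2.625) = (0.1796875, 0.859375)

(0.1796875, 0.859375)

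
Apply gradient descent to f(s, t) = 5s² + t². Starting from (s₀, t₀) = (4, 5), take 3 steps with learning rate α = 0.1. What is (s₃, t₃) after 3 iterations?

∇f = (10s, 2t)
(s₁, t₁) = (4, 5) − 0.1·(40, 10) = (0, 4)
(s₂, t₂) = (0, 4) − 0.1·(0, 8) = (0, 3.2)
(s₃, t₃) = (0, 3.2) − 0.1·(0, 6.4) = (0, 2.56)

(0, 2.56)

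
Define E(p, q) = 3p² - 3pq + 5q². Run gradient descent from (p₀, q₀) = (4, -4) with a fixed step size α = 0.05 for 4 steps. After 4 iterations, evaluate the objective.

∇E = (6p - 3q, -3p + 10q)
Step 1: at (4, -4), ∇E = (36, -52) → (4, -4) − 0.05·(36, -52) = (2.2, -1.4)
Step 2: at (2.2, -1.4), ∇E = (17.4, -20.6) → (2.2, -1.4) − 0.05·(17.4, -20.6) = (1.33, -0.37)
Step 3: at (1.33, -0.37), ∇E = (9.09, -7.69) → (1.33, -0.37) − 0.05·(9.09, -7.69) = (0.8755, 0.0145)
Step 4: at (0.8755, 0.0145), ∇E = (5.2095, -2.4815) → (0.8755, 0.0145) − 0.05·(5.2095, -2.4815) = (0.615025, 0.138575)
E(0.615025, 0.138575) = 0.975101136875

0.975101136875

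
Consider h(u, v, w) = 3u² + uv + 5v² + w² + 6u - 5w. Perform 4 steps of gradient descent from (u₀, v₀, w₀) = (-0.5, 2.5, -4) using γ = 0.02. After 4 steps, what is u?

-0.82007432

∇h = (6u + v + 6, u + 10v, 2w - 5)
Step 1: at (-0.5, 2.5, -4), ∇h = (5.5, 24.5, -13) → (-0.5, 2.5, -4) − 0.02·(5.5, 24.5, -13) = (-0.61, 2.01, -3.74)
Step 2: at (-0.61, 2.01, -3.74), ∇h = (4.35, 19.49, -12.48) → (-0.61, 2.01, -3.74) − 0.02·(4.35, 19.49, -12.48) = (-0.697, 1.6202, -3.4904)
Step 3: at (-0.697, 1.6202, -3.4904), ∇h = (3.4382, 15.505, -11.9808) → (-0.697, 1.6202, -3.4904) − 0.02·(3.4382, 15.505, -11.9808) = (-0.765764, 1.3101, -3.250784)
Step 4: at (-0.765764, 1.3101, -3.250784), ∇h = (2.715516, 12.335236, -11.501568) → (-0.765764, 1.3101, -3.250784) − 0.02·(2.715516, 12.335236, -11.501568) = (-0.82007432, 1.06339528, -3.02075264)
u = -0.82007432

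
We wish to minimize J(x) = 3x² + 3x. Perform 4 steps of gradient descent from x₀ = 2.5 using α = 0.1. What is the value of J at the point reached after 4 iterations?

J′(x) = 6x + 3
Step 1: J′(2.5) = 18; x₁ = 2.5 − 0.1·18 = 0.7
Step 2: J′(0.7) = 7.2; x₂ = 0.7 − 0.1·7.2 = -0.02
Step 3: J′(-0.02) = 2.88; x₃ = -0.02 − 0.1·2.88 = -0.308
Step 4: J′(-0.308) = 1.152; x₄ = -0.308 − 0.1·1.152 = -0.4232
J(-0.4232) = -0.73230528

-0.73230528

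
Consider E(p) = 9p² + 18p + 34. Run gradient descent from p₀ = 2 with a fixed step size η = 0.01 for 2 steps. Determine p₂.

1.0172

E′(p) = 18p + 18
Step 1: E′(2) = 54; p₁ = 2 − 0.01·54 = 1.46
Step 2: E′(1.46) = 44.28; p₂ = 1.46 − 0.01·44.28 = 1.0172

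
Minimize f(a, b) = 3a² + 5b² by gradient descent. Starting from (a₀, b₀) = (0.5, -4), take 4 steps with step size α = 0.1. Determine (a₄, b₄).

(0.0128, 0)

∇f = (6a, 10b)
Step 1: at (0.5, -4), ∇f = (3, -40) → (0.5, -4) − 0.1·(3, -40) = (0.2, 0)
Step 2: at (0.2, 0), ∇f = (1.2, 0) → (0.2, 0) − 0.1·(1.2, 0) = (0.08, 0)
Step 3: at (0.08, 0), ∇f = (0.48, 0) → (0.08, 0) − 0.1·(0.48, 0) = (0.032, 0)
Step 4: at (0.032, 0), ∇f = (0.192, 0) → (0.032, 0) − 0.1·(0.192, 0) = (0.0128, 0)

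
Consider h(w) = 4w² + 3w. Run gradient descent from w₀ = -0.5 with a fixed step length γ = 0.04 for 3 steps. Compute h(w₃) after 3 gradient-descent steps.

h′(w) = 8w + 3
w₁ = -0.5 − 0.04·(-1) = -0.46
w₂ = -0.46 − 0.04·(-0.68) = -0.4328
w₃ = -0.4328 − 0.04·(-0.4624) = -0.414304
h(-0.414304) = -0.556320782336

-0.556320782336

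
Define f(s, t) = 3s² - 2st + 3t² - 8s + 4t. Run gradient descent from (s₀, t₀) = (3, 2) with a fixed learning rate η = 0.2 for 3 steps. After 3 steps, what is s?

∇f = (6s - 2t - 8, -2s + 6t + 4)
(s₁, t₁) = (3, 2) − 0.2·(6, 10) = (1.8, 0)
(s₂, t₂) = (1.8, 0) − 0.2·(2.8, 0.4) = (1.24, -0.08)
(s₃, t₃) = (1.24, -0.08) − 0.2·(-0.4, 1.04) = (1.32, -0.288)
s = 1.32

1.32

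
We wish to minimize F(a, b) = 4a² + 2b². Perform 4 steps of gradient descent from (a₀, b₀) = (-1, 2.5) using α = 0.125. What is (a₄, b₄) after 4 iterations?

(0, 0.15625)

∇F = (8a, 4b)
Step 1: at (-1, 2.5), ∇F = (-8, 10) → (-1, 2.5) − 0.125·(-8, 10) = (0, 1.25)
Step 2: at (0, 1.25), ∇F = (0, 5) → (0, 1.25) − 0.125·(0, 5) = (0, 0.625)
Step 3: at (0, 0.625), ∇F = (0, 2.5) → (0, 0.625) − 0.125·(0, 2.5) = (0, 0.3125)
Step 4: at (0, 0.3125), ∇F = (0, 1.25) → (0, 0.3125) − 0.125·(0, 1.25) = (0, 0.15625)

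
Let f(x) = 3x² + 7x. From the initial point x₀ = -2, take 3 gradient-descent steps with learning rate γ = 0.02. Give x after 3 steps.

f′(x) = 6x + 7
Step 1: f′(-2) = -5; x₁ = -2 − 0.02·(-5) = -1.9
Step 2: f′(-1.9) = -4.4; x₂ = -1.9 − 0.02·(-4.4) = -1.812
Step 3: f′(-1.812) = -3.872; x₃ = -1.812 − 0.02·(-3.872) = -1.73456

-1.73456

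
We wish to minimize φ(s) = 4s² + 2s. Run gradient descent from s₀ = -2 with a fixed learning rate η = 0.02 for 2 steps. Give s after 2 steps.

φ′(s) = 8s + 2
Step 1: φ′(-2) = -14; s₁ = -2 − 0.02·(-14) = -1.72
Step 2: φ′(-1.72) = -11.76; s₂ = -1.72 − 0.02·(-11.76) = -1.4848

-1.4848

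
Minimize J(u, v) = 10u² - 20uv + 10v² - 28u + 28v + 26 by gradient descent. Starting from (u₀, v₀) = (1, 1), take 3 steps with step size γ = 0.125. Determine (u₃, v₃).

(46.5, -44.5)

∇J = (20u - 20v - 28, -20u + 20v + 28)
(u₁, v₁) = (1, 1) − 0.125·(-28, 28) = (4.5, -2.5)
(u₂, v₂) = (4.5, -2.5) − 0.125·(112, -112) = (-9.5, 11.5)
(u₃, v₃) = (-9.5, 11.5) − 0.125·(-448, 448) = (46.5, -44.5)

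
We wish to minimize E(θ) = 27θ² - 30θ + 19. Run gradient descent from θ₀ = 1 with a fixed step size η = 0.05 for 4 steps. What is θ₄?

4.2676

E′(θ) = 54θ - 30
θ₁ = 1 − 0.05·24 = -0.2
θ₂ = -0.2 − 0.05·(-40.8) = 1.84
θ₃ = 1.84 − 0.05·69.36 = -1.628
θ₄ = -1.628 − 0.05·(-117.912) = 4.2676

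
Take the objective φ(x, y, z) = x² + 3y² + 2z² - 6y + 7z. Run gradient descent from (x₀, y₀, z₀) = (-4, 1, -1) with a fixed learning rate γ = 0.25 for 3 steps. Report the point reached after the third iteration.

(-0.5, 1, -1.75)

∇φ = (2x, 6y - 6, 4z + 7)
Step 1: at (-4, 1, -1), ∇φ = (-8, 0, 3) → (-4, 1, -1) − 0.25·(-8, 0, 3) = (-2, 1, -1.75)
Step 2: at (-2, 1, -1.75), ∇φ = (-4, 0, 0) → (-2, 1, -1.75) − 0.25·(-4, 0, 0) = (-1, 1, -1.75)
Step 3: at (-1, 1, -1.75), ∇φ = (-2, 0, 0) → (-1, 1, -1.75) − 0.25·(-2, 0, 0) = (-0.5, 1, -1.75)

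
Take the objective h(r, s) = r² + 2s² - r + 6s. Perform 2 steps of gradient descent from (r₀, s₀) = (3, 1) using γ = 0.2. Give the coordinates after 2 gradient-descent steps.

(1.4, -1.4)

∇h = (2r - 1, 4s + 6)
Step 1: at (3, 1), ∇h = (5, 10) → (3, 1) − 0.2·(5, 10) = (2, -1)
Step 2: at (2, -1), ∇h = (3, 2) → (2, -1) − 0.2·(3, 2) = (1.4, -1.4)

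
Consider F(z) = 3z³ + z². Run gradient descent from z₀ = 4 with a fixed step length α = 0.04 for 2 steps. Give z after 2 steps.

-3.471104

F′(z) = 9z² + 2z
Step 1: F′(4) = 152; z₁ = 4 − 0.04·152 = -2.08
Step 2: F′(-2.08) = 34.7776; z₂ = -2.08 − 0.04·34.7776 = -3.471104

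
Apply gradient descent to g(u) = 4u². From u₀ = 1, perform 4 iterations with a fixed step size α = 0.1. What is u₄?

0.0016

g′(u) = 8u
u₁ = 1 − 0.1·8 = 0.2
u₂ = 0.2 − 0.1·1.6 = 0.04
u₃ = 0.04 − 0.1·0.32 = 0.008
u₄ = 0.008 − 0.1·0.064 = 0.0016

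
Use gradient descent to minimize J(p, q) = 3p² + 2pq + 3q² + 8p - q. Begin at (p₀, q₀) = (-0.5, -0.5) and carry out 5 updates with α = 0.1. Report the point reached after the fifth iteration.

∇J = (6p + 2q + 8, 2p + 6q - 1)
Step 1: at (-0.5, -0.5), ∇J = (4, -5) → (-0.5, -0.5) − 0.1·(4, -5) = (-0.9, 0)
Step 2: at (-0.9, 0), ∇J = (2.6, -2.8) → (-0.9, 0) − 0.1·(2.6, -2.8) = (-1.16, 0.28)
Step 3: at (-1.16, 0.28), ∇J = (1.6, -1.64) → (-1.16, 0.28) − 0.1·(1.6, -1.64) = (-1.32, 0.444)
Step 4: at (-1.32, 0.444), ∇J = (0.968, -0.976) → (-1.32, 0.444) − 0.1·(0.968, -0.976) = (-1.4168, 0.5416)
Step 5: at (-1.4168, 0.5416), ∇J = (0.5824, -0.584) → (-1.4168, 0.5416) − 0.1·(0.5824, -0.584) = (-1.47504, 0.6)

(-1.47504, 0.6)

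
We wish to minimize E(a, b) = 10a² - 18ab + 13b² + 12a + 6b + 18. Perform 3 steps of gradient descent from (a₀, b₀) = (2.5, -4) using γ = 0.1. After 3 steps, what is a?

-95.5

∇E = (20a - 18b + 12, -18a + 26b + 6)
Step 1: at (2.5, -4), ∇E = (134, -143) → (2.5, -4) − 0.1·(134, -143) = (-10.9, 10.3)
Step 2: at (-10.9, 10.3), ∇E = (-391.4, 470) → (-10.9, 10.3) − 0.1·(-391.4, 470) = (28.24, -36.7)
Step 3: at (28.24, -36.7), ∇E = (1237.4, -1456.52) → (28.24, -36.7) − 0.1·(1237.4, -1456.52) = (-95.5, 108.952)
a = -95.5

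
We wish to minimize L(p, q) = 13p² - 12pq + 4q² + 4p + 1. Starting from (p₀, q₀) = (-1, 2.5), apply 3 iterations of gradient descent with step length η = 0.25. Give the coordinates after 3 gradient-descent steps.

(582.75, -292)

∇L = (26p - 12q + 4, -12p + 8q)
Step 1: at (-1, 2.5), ∇L = (-52, 32) → (-1, 2.5) − 0.25·(-52, 32) = (12, -5.5)
Step 2: at (12, -5.5), ∇L = (382, -188) → (12, -5.5) − 0.25·(382, -188) = (-83.5, 41.5)
Step 3: at (-83.5, 41.5), ∇L = (-2665, 1334) → (-83.5, 41.5) − 0.25·(-2665, 1334) = (582.75, -292)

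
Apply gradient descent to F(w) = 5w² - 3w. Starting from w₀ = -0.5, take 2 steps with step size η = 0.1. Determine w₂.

0.3

F′(w) = 10w - 3
w₁ = -0.5 − 0.1·(-8) = 0.3
w₂ = 0.3 − 0.1·0 = 0.3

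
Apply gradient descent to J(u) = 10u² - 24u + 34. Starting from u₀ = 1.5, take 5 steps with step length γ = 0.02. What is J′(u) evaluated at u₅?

0.46656

J′(u) = 20u - 24
u₁ = 1.5 − 0.02·6 = 1.38
u₂ = 1.38 − 0.02·3.6 = 1.308
u₃ = 1.308 − 0.02·2.16 = 1.2648
u₄ = 1.2648 − 0.02·1.296 = 1.23888
u₅ = 1.23888 − 0.02·0.7776 = 1.223328
J′(u) at (1.223328) = 0.46656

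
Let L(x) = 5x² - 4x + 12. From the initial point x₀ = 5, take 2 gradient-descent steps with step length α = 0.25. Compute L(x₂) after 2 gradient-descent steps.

L′(x) = 10x - 4
Step 1: L′(5) = 46; x₁ = 5 − 0.25·46 = -6.5
Step 2: L′(-6.5) = -69; x₂ = -6.5 − 0.25·(-69) = 10.75
L(10.75) = 546.8125

546.8125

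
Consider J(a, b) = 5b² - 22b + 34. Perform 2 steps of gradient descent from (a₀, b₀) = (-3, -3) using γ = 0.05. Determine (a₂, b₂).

∇J = (0, 10b - 22)
Step 1: at (-3, -3), ∇J = (0, -52) → (-3, -3) − 0.05·(0, -52) = (-3, -0.4)
Step 2: at (-3, -0.4), ∇J = (0, -26) → (-3, -0.4) − 0.05·(0, -26) = (-3, 0.9)

(-3, 0.9)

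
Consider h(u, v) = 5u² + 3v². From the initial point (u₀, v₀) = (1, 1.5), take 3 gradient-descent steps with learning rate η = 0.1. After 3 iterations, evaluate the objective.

∇h = (10u, 6v)
Step 1: at (1, 1.5), ∇h = (10, 9) → (1, 1.5) − 0.1·(10, 9) = (0, 0.6)
Step 2: at (0, 0.6), ∇h = (0, 3.6) → (0, 0.6) − 0.1·(0, 3.6) = (0, 0.24)
Step 3: at (0, 0.24), ∇h = (0, 1.44) → (0, 0.24) − 0.1·(0, 1.44) = (0, 0.096)
h(0, 0.096) = 0.027648

0.027648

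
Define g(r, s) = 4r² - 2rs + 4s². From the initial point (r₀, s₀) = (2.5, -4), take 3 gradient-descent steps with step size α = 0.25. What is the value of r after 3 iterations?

∇g = (8r - 2s, -2r + 8s)
Step 1: at (2.5, -4), ∇g = (28, -37) → (2.5, -4) − 0.25·(28, -37) = (-4.5, 5.25)
Step 2: at (-4.5, 5.25), ∇g = (-46.5, 51) → (-4.5, 5.25) − 0.25·(-46.5, 51) = (7.125, -7.5)
Step 3: at (7.125, -7.5), ∇g = (72, -74.25) → (7.125, -7.5) − 0.25·(72, -74.25) = (-10.875, 11.0625)
r = -10.875

-10.875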